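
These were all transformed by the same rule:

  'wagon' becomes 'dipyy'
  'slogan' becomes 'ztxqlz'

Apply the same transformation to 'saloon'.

ziuyzz

In wagon: w→d is +7, a→i is +8, g→p is +9, o→y is +10 — the shift increases by 1 each position. Each letter shifts forward by (position + 7), i.e. 7, 8, 9, … — the shift grows by one for each successive letter.
For saloon: s+7=z, a+8=i, l+9=u, o+10=y, o+11=z, n+12=z.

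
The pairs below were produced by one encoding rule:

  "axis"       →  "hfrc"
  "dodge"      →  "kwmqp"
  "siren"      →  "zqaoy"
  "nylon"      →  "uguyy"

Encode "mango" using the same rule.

In axis: a→h is +7, x→f is +8, i→r is +9, s→c is +10 — the shift increases by 1 each position. The shift increases by 1 at each position, starting from +7: 7, 8, 9, ….
On mango: m+7=t, a+8=i, n+9=w, g+10=q, o+11=z.

tiwqz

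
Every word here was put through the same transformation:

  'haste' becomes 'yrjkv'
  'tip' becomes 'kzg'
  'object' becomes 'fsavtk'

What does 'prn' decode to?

Compare letters: h→y is +17, a→r is +17, s→j is +17 — a constant shift. Each letter is shifted forward by 17 in the alphabet (a Caesar shift of +17).
Decoding prn: p−17=y, r−17=a, n−17=w.

yaw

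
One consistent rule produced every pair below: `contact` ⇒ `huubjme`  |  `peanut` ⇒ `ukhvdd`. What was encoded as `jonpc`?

eight

In contact: c→h is +5, o→u is +6, n→u is +7, t→b is +8 — the shift increases by 1 each position. Letter i (0-indexed) is shifted by i+5, so successive shifts are 5, 6, 7, ….
Decoding jonpc: j−5=e, o−6=i, n−7=g, p−8=h, c−9=t.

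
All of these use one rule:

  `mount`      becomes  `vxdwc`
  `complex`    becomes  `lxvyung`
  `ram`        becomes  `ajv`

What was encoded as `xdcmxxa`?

outdoor

Compare letters: m→v is +9, o→x is +9, u→d is +9 — a constant shift. This is a Caesar cipher with shift 9.
Undoing it on xdcmxxa: x−9=o, d−9=u, c−9=t, m−9=d, x−9=o, x−9=o, a−9=r.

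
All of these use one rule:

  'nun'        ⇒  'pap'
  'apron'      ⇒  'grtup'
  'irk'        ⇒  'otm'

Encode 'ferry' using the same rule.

The rule splits by letter class: vowels +6, consonants +2.
Applying it to ferry: f(cons)+2=h, e(vowel)+6=k, r(cons)+2=t, r(cons)+2=t, y(cons)+2=a.

hktta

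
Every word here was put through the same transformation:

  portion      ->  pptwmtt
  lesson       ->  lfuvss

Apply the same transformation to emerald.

Letter i (0-indexed) is shifted by i+0, so successive shifts are 0, 1, 2, ….
On emerald: e+0=e, m+1=n, e+2=g, r+3=u, a+4=e, l+5=q, d+6=j.

engueqj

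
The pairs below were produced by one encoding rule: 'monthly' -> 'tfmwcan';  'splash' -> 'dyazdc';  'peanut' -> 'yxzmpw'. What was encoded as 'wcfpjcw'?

thought

m(12)→t(19) and o(14)→f(5) fit y≡19x+25 (mod 26); the inverse of 19 mod 26 is 11. This is an affine cipher: with a=0,…,z=25, each position x becomes (19x+25) mod 26.
Undoing it on wcfpjcw: w(22)→11·(22−25)≡19=t; c(2)→11·(2−25)≡7=h; f(5)→11·(5−25)≡14=o; p(15)→11·(15−25)≡20=u; j(9)→11·(9−25)≡6=g; c(2)→11·(2−25)≡7=h; w(22)→11·(22−25)≡19=t (all mod 26).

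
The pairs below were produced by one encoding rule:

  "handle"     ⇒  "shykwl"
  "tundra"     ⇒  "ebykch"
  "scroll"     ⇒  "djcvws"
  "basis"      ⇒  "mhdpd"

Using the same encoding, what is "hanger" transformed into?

Shifts by position in handle: pos 0: h→s (+11), pos 1: a→h (+7), pos 2: n→y (+11), pos 3: d→k (+7) — repeating every 2. It's a Vigenère-style cipher with numeric key [11,7]: position i shifts by key[i mod 2].
Applying it to hanger: h+11=s, a+7=h, n+11=y, g+7=n, e+11=p, r+7=y.

shynpy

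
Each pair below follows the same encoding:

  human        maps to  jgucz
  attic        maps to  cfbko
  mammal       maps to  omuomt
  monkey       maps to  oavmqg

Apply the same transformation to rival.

tudcx

Shifts by position in human: pos 0: h→j (+2), pos 1: u→g (+12), pos 2: m→u (+8), pos 3: a→c (+2), pos 4: n→z (+12) — repeating every 3. The shifts repeat in a cycle of length 3: positions 0,1,… shift by +2, +12, +8, then the pattern repeats.
Applying it to rival: r+2=t, i+12=u, v+8=d, a+2=c, l+12=x.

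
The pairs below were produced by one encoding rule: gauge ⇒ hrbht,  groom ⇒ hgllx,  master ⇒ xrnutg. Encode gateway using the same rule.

g(6)→h(7) and a(0)→r(17) fit y≡7x+17 (mod 26); the inverse of 7 mod 26 is 15. Treating letters as 0–25, the rule is x ↦ 7x + 17 (mod 26).
On gateway: g(6)→7·6+17≡7=h; a(0)→7·0+17≡17=r; t(19)→7·19+17≡20=u; e(4)→7·4+17≡19=t; w(22)→7·22+17≡15=p; a(0)→7·0+17≡17=r; y(24)→7·24+17≡3=d (all mod 26).

hrutprd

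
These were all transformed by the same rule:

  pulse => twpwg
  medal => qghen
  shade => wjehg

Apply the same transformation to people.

tgstni

Shifts by position in pulse: pos 0: p→t (+4), pos 1: u→w (+2), pos 2: l→p (+4), pos 3: s→w (+4), pos 4: e→g (+2) — repeating every 3. It's a Vigenère-style cipher with numeric key [4,2,4]: position i shifts by key[i mod 3].
On people: p+4=t, e+2=g, o+4=s, p+4=t, l+2=n, e+4=i.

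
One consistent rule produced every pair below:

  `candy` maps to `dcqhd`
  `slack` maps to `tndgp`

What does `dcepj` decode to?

cable

In candy: c→d is +1, a→c is +2, n→q is +3, d→h is +4 — the shift increases by 1 each position. Each letter shifts forward by (position + 1), i.e. 1, 2, 3, … — the shift grows by one for each successive letter.
Decoding dcepj: d−1=c, c−2=a, e−3=b, p−4=l, j−5=e.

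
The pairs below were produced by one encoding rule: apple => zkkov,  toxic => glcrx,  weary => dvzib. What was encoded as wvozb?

delay

Letters are reflected about the middle of the alphabet (position → 25−position): Atbash.
Undoing it on wvozb: w↔d, v↔e, o↔l, z↔a, b↔y.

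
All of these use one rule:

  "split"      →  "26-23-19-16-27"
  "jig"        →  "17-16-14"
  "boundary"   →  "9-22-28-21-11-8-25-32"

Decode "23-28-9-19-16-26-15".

s is letter #19 and maps to 26: an offset of 7. Each letter is replaced by its alphabet position (a=1..z=26) + 7.
Decoding 23-28-9-19-16-26-15: 23→(23−7)÷1=16=p, 28→(28−7)÷1=21=u, 9→(9−7)÷1=2=b, 19→(19−7)÷1=12=l, 16→(16−7)÷1=9=i, 26→(26−7)÷1=19=s, 15→(15−7)÷1=8=h.

publish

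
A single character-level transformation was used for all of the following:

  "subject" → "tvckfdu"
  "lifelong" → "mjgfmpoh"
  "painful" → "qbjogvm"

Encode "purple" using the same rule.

Compare letters: s→t is +1, u→v is +1, b→c is +1 — a constant shift. Every letter moves 1 place later in the alphabet, wrapping around z→a.
For purple: p+1=q, u+1=v, r+1=s, p+1=q, l+1=m, e+1=f.

qvsqmf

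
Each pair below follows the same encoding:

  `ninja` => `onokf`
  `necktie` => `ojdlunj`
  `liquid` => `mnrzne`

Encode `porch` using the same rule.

The rule splits by letter class: vowels +5, consonants +1.
For porch: p(cons)+1=q, o(vowel)+5=t, r(cons)+1=s, c(cons)+1=d, h(cons)+1=i.

qtsdi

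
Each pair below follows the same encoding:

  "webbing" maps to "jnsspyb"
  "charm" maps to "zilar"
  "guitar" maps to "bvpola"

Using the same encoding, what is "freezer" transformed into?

Treating letters as 0–25, the rule is x ↦ 7x + 11 (mod 26).
Applying it to freezer: f(5)→7·5+11≡20=u; r(17)→7·17+11≡0=a; e(4)→7·4+11≡13=n; e(4)→7·4+11≡13=n; z(25)→7·25+11≡4=e; e(4)→7·4+11≡13=n; r(17)→7·17+11≡0=a (all mod 26).

uannena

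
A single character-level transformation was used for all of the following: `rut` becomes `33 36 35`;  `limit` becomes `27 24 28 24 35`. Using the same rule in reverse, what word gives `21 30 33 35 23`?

Each letter is replaced by its alphabet position (a=1..z=26) + 15.
Reversing it on 21 30 33 35 23: 21→(21−15)÷1=6=f, 30→(30−15)÷1=15=o, 33→(33−15)÷1=18=r, 35→(35−15)÷1=20=t, 23→(23−15)÷1=8=h.

forth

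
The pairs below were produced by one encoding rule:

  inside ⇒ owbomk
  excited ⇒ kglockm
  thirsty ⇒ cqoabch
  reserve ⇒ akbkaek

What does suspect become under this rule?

The shift depends on letter class: consonant n→w is +9, but vowel i→o is +6. Vowels shift forward by 6 and consonants shift forward by 9.
On suspect: s(cons)+9=b, u(vowel)+6=a, s(cons)+9=b, p(cons)+9=y, e(vowel)+6=k, c(cons)+9=l, t(cons)+9=c.

babyklc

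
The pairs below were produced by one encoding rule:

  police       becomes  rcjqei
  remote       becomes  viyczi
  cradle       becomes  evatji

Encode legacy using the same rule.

p(15)→r(17) and o(14)→c(2) fit y≡15x+0 (mod 26); the inverse of 15 mod 26 is 7. Treating letters as 0–25, the rule is x ↦ 15x + 0 (mod 26).
On legacy: l(11)→15·11+0≡9=j; e(4)→15·4+0≡8=i; g(6)→15·6+0≡12=m; a(0)→15·0+0≡0=a; c(2)→15·2+0≡4=e; y(24)→15·24+0≡22=w (all mod 26).

jimaew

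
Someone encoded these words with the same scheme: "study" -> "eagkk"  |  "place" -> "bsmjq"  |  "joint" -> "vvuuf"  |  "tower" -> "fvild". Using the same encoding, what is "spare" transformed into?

A repeating key of period 2 is used — shifts +12, +7 over and over.
For spare: s+12=e, p+7=w, a+12=m, r+7=y, e+12=q.

ewmyq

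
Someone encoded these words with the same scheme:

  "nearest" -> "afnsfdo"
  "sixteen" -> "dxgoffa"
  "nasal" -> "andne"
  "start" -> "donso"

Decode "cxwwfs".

n(13)→a(0) and e(4)→f(5) fit y≡11x+13 (mod 26); the inverse of 11 mod 26 is 19. Treating letters as 0–25, the rule is x ↦ 11x + 13 (mod 26).
Reversing it on cxwwfs: c(2)→19·(2−13)≡25=z; x(23)→19·(23−13)≡8=i; w(22)→19·(22−13)≡15=p; w(22)→19·(22−13)≡15=p; f(5)→19·(5−13)≡4=e; s(18)→19·(18−13)≡17=r (all mod 26).

zipper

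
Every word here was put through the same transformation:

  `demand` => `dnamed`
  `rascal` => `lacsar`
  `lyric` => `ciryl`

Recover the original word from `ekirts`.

The output letters match the input read backwards: demand reversed is dnamed. It's just the letters in reverse order.
Undoing it on ekirts: then reverse → strike.

strike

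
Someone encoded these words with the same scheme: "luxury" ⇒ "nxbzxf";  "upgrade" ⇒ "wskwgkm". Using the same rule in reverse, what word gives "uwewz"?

In luxury: l→n is +2, u→x is +3, x→b is +4, u→z is +5 — the shift increases by 1 each position. Letter i (0-indexed) is shifted by i+2, so successive shifts are 2, 3, 4, ….
Undoing it on uwewz: u−2=s, w−3=t, e−4=a, w−5=r, z−6=t.

start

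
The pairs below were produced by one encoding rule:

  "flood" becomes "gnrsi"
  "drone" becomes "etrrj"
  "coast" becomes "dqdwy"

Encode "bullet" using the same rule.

cwopjz

The shift increases by 1 at each position, starting from +1: 1, 2, 3, ….
For bullet: b+1=c, u+2=w, l+3=o, l+4=p, e+5=j, t+6=z.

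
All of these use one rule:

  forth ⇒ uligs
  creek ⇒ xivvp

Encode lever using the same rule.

Each pair mirrors across the alphabet (f↔u, o↔l, r↔i): positions sum to 25. Each letter is replaced by its mirror in the alphabet: a↔z, b↔y, c↔x, and so on (the Atbash cipher).
Applying it to lever: l↔o, e↔v, v↔e, e↔v, r↔i.

ovevi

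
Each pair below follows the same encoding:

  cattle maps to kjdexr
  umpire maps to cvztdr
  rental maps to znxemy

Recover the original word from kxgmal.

The shift increases by 1 at each position, starting from +8: 8, 9, 10, ….
Reversing it on kxgmal: k−8=c, x−9=o, g−10=w, m−11=b, a−12=o, l−13=y.

cowboy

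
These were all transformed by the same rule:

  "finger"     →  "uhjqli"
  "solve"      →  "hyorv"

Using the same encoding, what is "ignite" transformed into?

The output letters match the input read backwards, each shifted +3: finger reversed is regnif. Read the word backwards and shift each letter +3.
Applying it to ignite: reverse → etingi; then shift: e+3=h, t+3=w, i+3=l, n+3=q, g+3=j, i+3=l.

hwlqjl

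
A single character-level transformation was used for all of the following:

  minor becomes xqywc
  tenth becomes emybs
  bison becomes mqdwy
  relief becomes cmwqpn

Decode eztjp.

tribe

Shifts by position in minor: pos 0: m→x (+11), pos 1: i→q (+8), pos 2: n→y (+11), pos 3: o→w (+8) — repeating every 2. It's a Vigenère-style cipher with numeric key [11,8]: position i shifts by key[i mod 2].
Reversing it on eztjp: e−11=t, z−8=r, t−11=i, j−8=b, p−11=e.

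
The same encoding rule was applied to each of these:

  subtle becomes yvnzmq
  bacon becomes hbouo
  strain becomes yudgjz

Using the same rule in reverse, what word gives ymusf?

slime

It's a Vigenère-style cipher with numeric key [6,1,12]: position i shifts by key[i mod 3].
Undoing it on ymusf: y−6=s, m−1=l, u−12=i, s−6=m, f−1=e.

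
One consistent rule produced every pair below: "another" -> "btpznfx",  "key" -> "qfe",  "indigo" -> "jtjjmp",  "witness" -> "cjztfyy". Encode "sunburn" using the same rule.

yvthvxt

The shift depends on letter class: consonant n→t is +6, but vowel a→b is +1. Two shifts are in play — +1 for a/e/i/o/u, +6 for every other letter.
Applying it to sunburn: s(cons)+6=y, u(vowel)+1=v, n(cons)+6=t, b(cons)+6=h, u(vowel)+1=v, r(cons)+6=x, n(cons)+6=t.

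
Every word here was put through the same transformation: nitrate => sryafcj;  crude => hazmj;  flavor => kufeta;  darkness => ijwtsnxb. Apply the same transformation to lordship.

qxwmxqny

Shifts by position in nitrate: pos 0: n→s (+5), pos 1: i→r (+9), pos 2: t→y (+5), pos 3: r→a (+9) — repeating every 2. It's a Vigenère-style cipher with numeric key [5,9]: position i shifts by key[i mod 2].
On lordship: l+5=q, o+9=x, r+5=w, d+9=m, s+5=x, h+9=q, i+5=n, p+9=y.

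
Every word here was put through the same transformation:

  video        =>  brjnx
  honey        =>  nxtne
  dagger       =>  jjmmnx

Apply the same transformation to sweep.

The shift depends on letter class: consonant v→b is +6, but vowel i→r is +9. Two shifts are in play — +9 for a/e/i/o/u, +6 for every other letter.
For sweep: s(cons)+6=y, w(cons)+6=c, e(vowel)+9=n, e(vowel)+9=n, p(cons)+6=v.

ycnnv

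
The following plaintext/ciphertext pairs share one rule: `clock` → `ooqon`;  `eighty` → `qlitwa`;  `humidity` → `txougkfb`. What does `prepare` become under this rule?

bugbdtq

Shifts by position in clock: pos 0: c→o (+12), pos 1: l→o (+3), pos 2: o→q (+2), pos 3: c→o (+12), pos 4: k→n (+3) — repeating every 3. The shifts repeat in a cycle of length 3: positions 0,1,… shift by +12, +3, +2, then the pattern repeats.
For prepare: p+12=b, r+3=u, e+2=g, p+12=b, a+3=d, r+2=t, e+12=q.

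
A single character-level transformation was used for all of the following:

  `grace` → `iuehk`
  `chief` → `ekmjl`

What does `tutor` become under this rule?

vxxtx

In grace: g→i is +2, r→u is +3, a→e is +4, c→h is +5 — the shift increases by 1 each position. Letter i (0-indexed) is shifted by i+2, so successive shifts are 2, 3, 4, ….
On tutor: t+2=v, u+3=x, t+4=x, o+5=t, r+6=x.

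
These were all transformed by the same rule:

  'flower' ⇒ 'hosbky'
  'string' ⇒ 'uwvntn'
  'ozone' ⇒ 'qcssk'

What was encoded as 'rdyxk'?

In flower: f→h is +2, l→o is +3, o→s is +4, w→b is +5 — the shift increases by 1 each position. Letter i (0-indexed) is shifted by i+2, so successive shifts are 2, 3, 4, ….
Decoding rdyxk: r−2=p, d−3=a, y−4=u, x−5=s, k−6=e.

pause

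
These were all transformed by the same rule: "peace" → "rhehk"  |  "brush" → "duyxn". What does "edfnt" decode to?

cabin

In peace: p→r is +2, e→h is +3, a→e is +4, c→h is +5 — the shift increases by 1 each position. Each letter shifts forward by (position + 2), i.e. 2, 3, 4, … — the shift grows by one for each successive letter.
Reversing it on edfnt: e−2=c, d−3=a, f−4=b, n−5=i, t−6=n.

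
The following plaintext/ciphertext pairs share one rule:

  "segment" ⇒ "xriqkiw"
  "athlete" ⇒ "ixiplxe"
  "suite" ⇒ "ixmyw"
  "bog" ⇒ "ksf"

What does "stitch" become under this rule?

lgxmxw

The output letters match the input read backwards, each shifted +4: segment reversed is tnemges. Two steps: reverse the string, then apply a Caesar shift of +4.
Applying it to stitch: reverse → hctits; then shift: h+4=l, c+4=g, t+4=x, i+4=m, t+4=x, s+4=w.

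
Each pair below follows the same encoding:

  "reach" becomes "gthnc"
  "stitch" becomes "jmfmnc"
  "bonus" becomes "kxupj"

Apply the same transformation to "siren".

jfgtu

Treating letters as 0–25, the rule is x ↦ 3x + 7 (mod 26).
For siren: s(18)→3·18+7≡9=j; i(8)→3·8+7≡5=f; r(17)→3·17+7≡6=g; e(4)→3·4+7≡19=t; n(13)→3·13+7≡20=u (all mod 26).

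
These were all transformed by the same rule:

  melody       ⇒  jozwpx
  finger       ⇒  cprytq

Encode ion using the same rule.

The output letters match the input read backwards, each shifted +11: melody reversed is ydolem. Two steps: reverse the string, then apply a Caesar shift of +11.
For ion: reverse → noi; then shift: n+11=y, o+11=z, i+11=t.

yzt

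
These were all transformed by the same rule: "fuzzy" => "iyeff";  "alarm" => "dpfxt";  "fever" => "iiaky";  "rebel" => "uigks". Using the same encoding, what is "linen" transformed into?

The shift increases by 1 at each position, starting from +3: 3, 4, 5, ….
For linen: l+3=o, i+4=m, n+5=s, e+6=k, n+7=u.

omsku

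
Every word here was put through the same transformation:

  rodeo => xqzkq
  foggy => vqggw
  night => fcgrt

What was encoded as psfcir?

vanish

This is an affine cipher: with a=0,…,z=25, each position x becomes (11x+18) mod 26.
Reversing it on psfcir: p(15)→19·(15−18)≡21=v; s(18)→19·(18−18)≡0=a; f(5)→19·(5−18)≡13=n; c(2)→19·(2−18)≡8=i; i(8)→19·(8−18)≡18=s; r(17)→19·(17−18)≡7=h (all mod 26).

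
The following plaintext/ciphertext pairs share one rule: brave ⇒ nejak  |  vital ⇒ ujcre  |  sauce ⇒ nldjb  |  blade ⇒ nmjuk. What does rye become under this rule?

nha

The output letters match the input read backwards, each shifted +9: brave reversed is evarb. Two steps: reverse the string, then apply a Caesar shift of +9.
For rye: reverse → eyr; then shift: e+9=n, y+9=h, r+9=a.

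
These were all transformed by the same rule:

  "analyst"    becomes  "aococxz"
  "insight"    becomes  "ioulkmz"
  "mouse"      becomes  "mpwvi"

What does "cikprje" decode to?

chimney

In analyst: a→a is +0, n→o is +1, a→c is +2, l→o is +3 — the shift increases by 1 each position. Letter i (0-indexed) is shifted by i+0, so successive shifts are 0, 1, 2, ….
Reversing it on cikprje: c−0=c, i−1=h, k−2=i, p−3=m, r−4=n, j−5=e, e−6=y.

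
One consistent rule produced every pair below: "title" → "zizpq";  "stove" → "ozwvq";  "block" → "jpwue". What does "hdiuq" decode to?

Each letter's alphabet position (a=0..z=25) is mapped through 11·x+24 mod 26 — an affine cipher.
Undoing it on hdiuq: h(7)→19·(7−24)≡15=p; d(3)→19·(3−24)≡17=r; i(8)→19·(8−24)≡8=i; u(20)→19·(20−24)≡2=c; q(16)→19·(16−24)≡4=e (all mod 26).

price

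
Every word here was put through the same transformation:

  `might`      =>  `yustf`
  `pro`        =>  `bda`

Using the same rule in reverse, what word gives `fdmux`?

Compare letters: m→y is +12, i→u is +12, g→s is +12 — a constant shift. It's a constant shift of +12 (ROT12).
Undoing it on fdmux: f−12=t, d−12=r, m−12=a, u−12=i, x−12=l.

trail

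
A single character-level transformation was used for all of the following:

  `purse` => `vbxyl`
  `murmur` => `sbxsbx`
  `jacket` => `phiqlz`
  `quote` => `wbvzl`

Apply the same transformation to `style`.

The shift depends on letter class: consonant p→v is +6, but vowel u→b is +7. Two shifts are in play — +7 for a/e/i/o/u, +6 for every other letter.
Applying it to style: s(cons)+6=y, t(cons)+6=z, y(cons)+6=e, l(cons)+6=r, e(vowel)+7=l.

yzerl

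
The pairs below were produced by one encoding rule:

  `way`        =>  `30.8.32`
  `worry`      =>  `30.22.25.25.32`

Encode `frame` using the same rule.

13.25.8.20.12

Letters become their 1-based position plus 7 (so a→8, b→9, …).
For frame: f=6→13, r=18→25, a=1→8, m=13→20, e=5→12.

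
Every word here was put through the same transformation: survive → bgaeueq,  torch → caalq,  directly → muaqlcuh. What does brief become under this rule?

The shift depends on letter class: consonant s→b is +9, but vowel u→g is +12. Vowels shift forward by 12 and consonants shift forward by 9.
On brief: b(cons)+9=k, r(cons)+9=a, i(vowel)+12=u, e(vowel)+12=q, f(cons)+9=o.

kauqo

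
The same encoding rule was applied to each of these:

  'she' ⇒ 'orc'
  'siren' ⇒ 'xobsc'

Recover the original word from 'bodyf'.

voter

The output letters match the input read backwards, each shifted +10: she reversed is ehs. The word is reversed, then every letter is shifted forward by 10.
Undoing it on bodyf: shift back: b−10=r, o−10=e, d−10=t, y−10=o, f−10=v → retov; then reverse → voter.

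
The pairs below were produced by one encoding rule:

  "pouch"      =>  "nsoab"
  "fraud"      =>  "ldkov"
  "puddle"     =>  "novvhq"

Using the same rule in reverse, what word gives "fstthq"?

bottle

p(15)→n(13) and o(14)→s(18) fit y≡21x+10 (mod 26); the inverse of 21 mod 26 is 5. Each letter's alphabet position (a=0..z=25) is mapped through 21·x+10 mod 26 — an affine cipher.
Reversing it on fstthq: f(5)→5·(5−10)≡1=b; s(18)→5·(18−10)≡14=o; t(19)→5·(19−10)≡19=t; t(19)→5·(19−10)≡19=t; h(7)→5·(7−10)≡11=l; q(16)→5·(16−10)≡4=e (all mod 26).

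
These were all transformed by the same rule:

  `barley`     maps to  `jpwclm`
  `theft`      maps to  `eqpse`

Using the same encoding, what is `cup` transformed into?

afn

The output letters match the input read backwards, each shifted +11: barley reversed is yelrab. The word is reversed, then every letter is shifted forward by 11.
Applying it to cup: reverse → puc; then shift: p+11=a, u+11=f, c+11=n.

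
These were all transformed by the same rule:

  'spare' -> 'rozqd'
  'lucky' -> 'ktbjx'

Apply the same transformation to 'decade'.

Compare letters: s→r is +25, p→o is +25, a→z is +25 — a constant shift. Each letter is shifted forward by 25 in the alphabet (a Caesar shift of +25).
For decade: d+25=c, e+25=d, c+25=b, a+25=z, d+25=c, e+25=d.

cdbzcd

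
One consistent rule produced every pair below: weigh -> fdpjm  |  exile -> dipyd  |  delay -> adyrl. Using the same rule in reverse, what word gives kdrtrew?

peasant

w(22)→f(5) and e(4)→d(3) fit y≡3x+17 (mod 26); the inverse of 3 mod 26 is 9. Treating letters as 0–25, the rule is x ↦ 3x + 17 (mod 26).
Reversing it on kdrtrew: k(10)→9·(10−17)≡15=p; d(3)→9·(3−17)≡4=e; r(17)→9·(17−17)≡0=a; t(19)→9·(19−17)≡18=s; r(17)→9·(17−17)≡0=a; e(4)→9·(4−17)≡13=n; w(22)→9·(22−17)≡19=t (all mod 26).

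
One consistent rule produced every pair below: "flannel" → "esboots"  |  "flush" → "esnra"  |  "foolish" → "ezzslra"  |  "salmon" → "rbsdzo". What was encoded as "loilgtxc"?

f(5)→e(4) and l(11)→s(18) fit y≡11x+1 (mod 26); the inverse of 11 mod 26 is 19. This is an affine cipher: with a=0,…,z=25, each position x becomes (11x+1) mod 26.
Undoing it on loilgtxc: l(11)→19·(11−1)≡8=i; o(14)→19·(14−1)≡13=n; i(8)→19·(8−1)≡3=d; l(11)→19·(11−1)≡8=i; g(6)→19·(6−1)≡17=r; t(19)→19·(19−1)≡4=e; x(23)→19·(23−1)≡2=c; c(2)→19·(2−1)≡19=t (all mod 26).

indirect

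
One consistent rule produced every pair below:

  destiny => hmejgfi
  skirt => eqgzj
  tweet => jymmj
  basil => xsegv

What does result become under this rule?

zmeovj

d(3)→h(7) and e(4)→m(12) fit y≡5x+18 (mod 26); the inverse of 5 mod 26 is 21. Treating letters as 0–25, the rule is x ↦ 5x + 18 (mod 26).
Applying it to result: r(17)→5·17+18≡25=z; e(4)→5·4+18≡12=m; s(18)→5·18+18≡4=e; u(20)→5·20+18≡14=o; l(11)→5·11+18≡21=v; t(19)→5·19+18≡9=j (all mod 26).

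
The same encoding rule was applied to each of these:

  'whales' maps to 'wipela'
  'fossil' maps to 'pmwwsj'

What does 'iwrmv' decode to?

rinse

The output letters match the input read backwards, each shifted +4: whales reversed is selahw. The word is reversed, then every letter is shifted forward by 4.
Decoding iwrmv: shift back: i−4=e, w−4=s, r−4=n, m−4=i, v−4=r → esnir; then reverse → rinse.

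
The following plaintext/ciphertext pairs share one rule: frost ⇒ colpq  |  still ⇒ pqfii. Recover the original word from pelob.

shore

Compare letters: f→c is +23, r→o is +23, o→l is +23 — a constant shift. Each letter is shifted forward by 23 in the alphabet (a Caesar shift of +23).
Decoding pelob: p−23=s, e−23=h, l−23=o, o−23=r, b−23=e.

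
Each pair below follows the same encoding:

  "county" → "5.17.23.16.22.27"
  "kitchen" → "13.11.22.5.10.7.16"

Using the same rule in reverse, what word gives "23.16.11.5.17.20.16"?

unicorn

Letters become their 1-based position plus 2 (so a→3, b→4, …).
Undoing it on 23.16.11.5.17.20.16: 23→(23−2)÷1=21=u, 16→(16−2)÷1=14=n, 11→(11−2)÷1=9=i, 5→(5−2)÷1=3=c, 17→(17−2)÷1=15=o, 20→(20−2)÷1=18=r, 16→(16−2)÷1=14=n.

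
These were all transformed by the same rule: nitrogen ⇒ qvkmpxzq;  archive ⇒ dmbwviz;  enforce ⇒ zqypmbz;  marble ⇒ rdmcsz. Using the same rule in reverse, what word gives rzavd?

media

n(13)→q(16) and i(8)→v(21) fit y≡25x+3 (mod 26); the inverse of 25 mod 26 is 25. Each letter's alphabet position (a=0..z=25) is mapped through 25·x+3 mod 26 — an affine cipher.
Undoing it on rzavd: r(17)→25·(17−3)≡12=m; z(25)→25·(25−3)≡4=e; a(0)→25·(0−3)≡3=d; v(21)→25·(21−3)≡8=i; d(3)→25·(3−3)≡0=a (all mod 26).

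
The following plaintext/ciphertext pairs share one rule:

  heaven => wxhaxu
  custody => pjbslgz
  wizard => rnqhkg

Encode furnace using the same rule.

h(7)→w(22) and e(4)→x(23) fit y≡17x+7 (mod 26); the inverse of 17 mod 26 is 23. Treating letters as 0–25, the rule is x ↦ 17x + 7 (mod 26).
On furnace: f(5)→17·5+7≡14=o; u(20)→17·20+7≡9=j; r(17)→17·17+7≡10=k; n(13)→17·13+7≡20=u; a(0)→17·0+7≡7=h; c(2)→17·2+7≡15=p; e(4)→17·4+7≡23=x (all mod 26).

ojkuhpx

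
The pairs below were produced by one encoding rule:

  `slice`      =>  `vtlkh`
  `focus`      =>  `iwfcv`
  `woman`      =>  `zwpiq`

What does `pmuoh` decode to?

The shifts repeat in a cycle of length 2: positions 0,1,… shift by +3, +8, then the pattern repeats.
Decoding pmuoh: p−3=m, m−8=e, u−3=r, o−8=g, h−3=e.

merge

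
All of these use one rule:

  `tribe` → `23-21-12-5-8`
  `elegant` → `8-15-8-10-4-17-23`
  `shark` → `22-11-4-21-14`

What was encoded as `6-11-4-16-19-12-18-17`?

champion

t is letter #20 and maps to 23: an offset of 3. Each letter is replaced by its alphabet position (a=1..z=26) + 3.
Reversing it on 6-11-4-16-19-12-18-17: 6→(6−3)÷1=3=c, 11→(11−3)÷1=8=h, 4→(4−3)÷1=1=a, 16→(16−3)÷1=13=m, 19→(19−3)÷1=16=p, 12→(12−3)÷1=9=i, 18→(18−3)÷1=15=o, 17→(17−3)÷1=14=n.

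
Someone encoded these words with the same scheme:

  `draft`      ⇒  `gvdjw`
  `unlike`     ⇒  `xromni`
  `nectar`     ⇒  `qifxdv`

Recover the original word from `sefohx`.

Shifts by position in draft: pos 0: d→g (+3), pos 1: r→v (+4), pos 2: a→d (+3), pos 3: f→j (+4) — repeating every 2. A repeating key of period 2 is used — shifts +3, +4 over and over.
Undoing it on sefohx: s−3=p, e−4=a, f−3=c, o−4=k, h−3=e, x−4=t.

packet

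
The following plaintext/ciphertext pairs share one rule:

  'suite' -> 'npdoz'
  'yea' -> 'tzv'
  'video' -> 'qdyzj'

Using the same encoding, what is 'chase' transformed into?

It's a constant shift of +21 (ROT21).
Applying it to chase: c+21=x, h+21=c, a+21=v, s+21=n, e+21=z.

xcvnz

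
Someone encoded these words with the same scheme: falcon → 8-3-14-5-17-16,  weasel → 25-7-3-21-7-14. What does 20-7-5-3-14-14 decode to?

f is letter #6 and maps to 8: an offset of 2. Letters become their 1-based position plus 2 (so a→3, b→4, …).
Undoing it on 20-7-5-3-14-14: 20→(20−2)÷1=18=r, 7→(7−2)÷1=5=e, 5→(5−2)÷1=3=c, 3→(3−2)÷1=1=a, 14→(14−2)÷1=12=l, 14→(14−2)÷1=12=l.

recall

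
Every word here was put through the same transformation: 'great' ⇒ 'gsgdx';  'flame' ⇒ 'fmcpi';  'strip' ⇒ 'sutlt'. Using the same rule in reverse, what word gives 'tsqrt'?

In great: g→g is +0, r→s is +1, e→g is +2, a→d is +3 — the shift increases by 1 each position. Each letter shifts forward by its position index (0, 1, 2, …) — the shift grows by one for each successive letter.
Reversing it on tsqrt: t−0=t, s−1=r, q−2=o, r−3=o, t−4=p.

troop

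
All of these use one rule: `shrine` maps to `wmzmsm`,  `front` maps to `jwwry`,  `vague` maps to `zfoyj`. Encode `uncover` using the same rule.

Shifts by position in shrine: pos 0: s→w (+4), pos 1: h→m (+5), pos 2: r→z (+8), pos 3: i→m (+4), pos 4: n→s (+5), pos 5: e→m (+8) — repeating every 3. The shifts repeat in a cycle of length 3: positions 0,1,… shift by +4, +5, +8, then the pattern repeats.
For uncover: u+4=y, n+5=s, c+8=k, o+4=s, v+5=a, e+8=m, r+4=v.

ysksamv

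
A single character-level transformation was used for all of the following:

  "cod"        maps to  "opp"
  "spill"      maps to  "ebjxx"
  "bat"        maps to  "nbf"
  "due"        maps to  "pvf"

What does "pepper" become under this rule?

The shift depends on letter class: consonant c→o is +12, but vowel o→p is +1. Vowels shift forward by 1 and consonants shift forward by 12.
For pepper: p(cons)+12=b, e(vowel)+1=f, p(cons)+12=b, p(cons)+12=b, e(vowel)+1=f, r(cons)+12=d.

bfbbfd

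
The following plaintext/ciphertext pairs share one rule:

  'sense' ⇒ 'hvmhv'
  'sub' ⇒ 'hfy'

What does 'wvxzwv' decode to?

decade

Each pair mirrors across the alphabet (s↔h, e↔v, n↔m): positions sum to 25. This is the alphabet-reversal cipher (Atbash): a becomes z, b becomes y, etc.
Reversing it on wvxzwv: w↔d, v↔e, x↔c, z↔a, w↔d, v↔e.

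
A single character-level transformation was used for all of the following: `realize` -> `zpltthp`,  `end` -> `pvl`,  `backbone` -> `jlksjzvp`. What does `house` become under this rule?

The shift depends on letter class: consonant r→z is +8, but vowel e→p is +11. Vowels shift forward by 11 and consonants shift forward by 8.
On house: h(cons)+8=p, o(vowel)+11=z, u(vowel)+11=f, s(cons)+8=a, e(vowel)+11=p.

pzfap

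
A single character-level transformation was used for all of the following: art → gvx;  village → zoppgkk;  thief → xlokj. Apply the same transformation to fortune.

juvxark

The shift depends on letter class: consonant r→v is +4, but vowel a→g is +6. Vowels shift forward by 6 and consonants shift forward by 4.
For fortune: f(cons)+4=j, o(vowel)+6=u, r(cons)+4=v, t(cons)+4=x, u(vowel)+6=a, n(cons)+4=r, e(vowel)+6=k.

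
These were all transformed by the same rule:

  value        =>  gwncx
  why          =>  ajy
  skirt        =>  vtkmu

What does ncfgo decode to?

medal

The output letters match the input read backwards, each shifted +2: value reversed is eulav. The word is reversed, then every letter is shifted forward by 2.
Reversing it on ncfgo: shift back: n−2=l, c−2=a, f−2=d, g−2=e, o−2=m → ladem; then reverse → medal.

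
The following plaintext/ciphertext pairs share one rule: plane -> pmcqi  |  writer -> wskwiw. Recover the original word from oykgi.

In plane: p→p is +0, l→m is +1, a→c is +2, n→q is +3 — the shift increases by 1 each position. The shift increases by 1 at each position, starting from +0: 0, 1, 2, ….
Undoing it on oykgi: o−0=o, y−1=x, k−2=i, g−3=d, i−4=e.

oxide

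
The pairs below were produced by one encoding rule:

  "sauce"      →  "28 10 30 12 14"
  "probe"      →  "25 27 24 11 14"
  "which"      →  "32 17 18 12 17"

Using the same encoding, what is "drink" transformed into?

13 27 18 23 20

Each letter is replaced by its alphabet position (a=1..z=26) + 9.
For drink: d=4→13, r=18→27, i=9→18, n=14→23, k=11→20.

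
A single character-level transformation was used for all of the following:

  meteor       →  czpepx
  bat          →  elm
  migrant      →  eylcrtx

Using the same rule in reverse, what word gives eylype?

tenant

The word is reversed, then every letter is shifted forward by 11.
Undoing it on eylype: shift back: e−11=t, y−11=n, l−11=a, y−11=n, p−11=e, e−11=t → tnanet; then reverse → tenant.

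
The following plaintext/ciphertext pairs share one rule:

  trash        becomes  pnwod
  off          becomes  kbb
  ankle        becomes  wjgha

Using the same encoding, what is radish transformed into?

Compare letters: t→p is +22, r→n is +22, a→w is +22 — a constant shift. This is a Caesar cipher with shift 22.
On radish: r+22=n, a+22=w, d+22=z, i+22=e, s+22=o, h+22=d.

nwzeod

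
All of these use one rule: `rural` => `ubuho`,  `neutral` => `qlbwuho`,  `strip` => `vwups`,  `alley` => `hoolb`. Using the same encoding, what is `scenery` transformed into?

vflqlub

Vowels shift forward by 7 and consonants shift forward by 3.
On scenery: s(cons)+3=v, c(cons)+3=f, e(vowel)+7=l, n(cons)+3=q, e(vowel)+7=l, r(cons)+3=u, y(cons)+3=b.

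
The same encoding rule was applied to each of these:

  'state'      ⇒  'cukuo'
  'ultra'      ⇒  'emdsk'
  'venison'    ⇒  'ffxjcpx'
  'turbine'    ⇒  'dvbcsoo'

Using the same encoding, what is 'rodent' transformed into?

bpnfxu

Shifts by position in state: pos 0: s→c (+10), pos 1: t→u (+1), pos 2: a→k (+10), pos 3: t→u (+1) — repeating every 2. It's a Vigenère-style cipher with numeric key [10,1]: position i shifts by key[i mod 2].
On rodent: r+10=b, o+1=p, d+10=n, e+1=f, n+10=x, t+1=u.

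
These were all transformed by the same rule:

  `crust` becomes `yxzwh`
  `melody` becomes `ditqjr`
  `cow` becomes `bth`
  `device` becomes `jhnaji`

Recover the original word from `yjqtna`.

violet

The output letters match the input read backwards, each shifted +5: crust reversed is tsurc. Two steps: reverse the string, then apply a Caesar shift of +5.
Decoding yjqtna: shift back: y−5=t, j−5=e, q−5=l, t−5=o, n−5=i, a−5=v → teloiv; then reverse → violet.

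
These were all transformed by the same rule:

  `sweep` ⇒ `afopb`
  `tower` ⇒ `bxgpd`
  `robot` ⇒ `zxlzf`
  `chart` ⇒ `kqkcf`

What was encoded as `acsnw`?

In sweep: s→a is +8, w→f is +9, e→o is +10, e→p is +11 — the shift increases by 1 each position. Each letter shifts forward by (position + 8), i.e. 8, 9, 10, … — the shift grows by one for each successive letter.
Undoing it on acsnw: a−8=s, c−9=t, s−10=i, n−11=c, w−12=k.

stick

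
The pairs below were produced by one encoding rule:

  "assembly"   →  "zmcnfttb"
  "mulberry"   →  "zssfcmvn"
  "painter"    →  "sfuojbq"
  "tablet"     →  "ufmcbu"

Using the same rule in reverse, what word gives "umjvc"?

The output letters match the input read backwards, each shifted +1: assembly reversed is ylbmessa. The word is reversed, then every letter is shifted forward by 1.
Decoding umjvc: shift back: u−1=t, m−1=l, j−1=i, v−1=u, c−1=b → tliub; then reverse → built.

built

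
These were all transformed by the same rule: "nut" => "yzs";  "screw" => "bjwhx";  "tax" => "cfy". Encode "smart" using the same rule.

The output letters match the input read backwards, each shifted +5: nut reversed is tun. Two steps: reverse the string, then apply a Caesar shift of +5.
For smart: reverse → trams; then shift: t+5=y, r+5=w, a+5=f, m+5=r, s+5=x.

ywfrx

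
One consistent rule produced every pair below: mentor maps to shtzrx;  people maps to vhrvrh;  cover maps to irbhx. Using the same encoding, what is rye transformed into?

xeh

The shift depends on letter class: consonant m→s is +6, but vowel e→h is +3. The rule splits by letter class: vowels +3, consonants +6.
Applying it to rye: r(cons)+6=x, y(cons)+6=e, e(vowel)+3=h.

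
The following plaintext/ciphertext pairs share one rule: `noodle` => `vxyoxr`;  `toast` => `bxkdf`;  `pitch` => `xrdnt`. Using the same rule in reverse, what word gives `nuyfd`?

flour

In noodle: n→v is +8, o→x is +9, o→y is +10, d→o is +11 — the shift increases by 1 each position. Letter i (0-indexed) is shifted by i+8, so successive shifts are 8, 9, 10, ….
Decoding nuyfd: n−8=f, u−9=l, y−10=o, f−11=u, d−12=r.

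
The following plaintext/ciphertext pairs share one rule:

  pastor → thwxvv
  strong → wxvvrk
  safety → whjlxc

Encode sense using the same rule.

wlrwl

The shift depends on letter class: consonant p→t is +4, but vowel a→h is +7. The rule splits by letter class: vowels +7, consonants +4.
On sense: s(cons)+4=w, e(vowel)+7=l, n(cons)+4=r, s(cons)+4=w, e(vowel)+7=l.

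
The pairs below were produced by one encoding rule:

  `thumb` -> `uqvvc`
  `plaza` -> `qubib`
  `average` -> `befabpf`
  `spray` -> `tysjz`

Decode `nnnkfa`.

member

Shifts by position in thumb: pos 0: t→u (+1), pos 1: h→q (+9), pos 2: u→v (+1), pos 3: m→v (+9) — repeating every 2. A repeating key of period 2 is used — shifts +1, +9 over and over.
Undoing it on nnnkfa: n−1=m, n−9=e, n−1=m, k−9=b, f−1=e, a−9=r.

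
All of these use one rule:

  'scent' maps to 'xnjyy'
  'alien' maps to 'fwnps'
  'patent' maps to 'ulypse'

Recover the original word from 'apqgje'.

Shifts by position in scent: pos 0: s→x (+5), pos 1: c→n (+11), pos 2: e→j (+5), pos 3: n→y (+11) — repeating every 2. A repeating key of period 2 is used — shifts +5, +11 over and over.
Decoding apqgje: a−5=v, p−11=e, q−5=l, g−11=v, j−5=e, e−11=t.

velvet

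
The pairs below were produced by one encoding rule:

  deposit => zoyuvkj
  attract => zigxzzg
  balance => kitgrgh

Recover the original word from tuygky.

season

The output letters match the input read backwards, each shifted +6: deposit reversed is tisoped. Two steps: reverse the string, then apply a Caesar shift of +6.
Decoding tuygky: shift back: t−6=n, u−6=o, y−6=s, g−6=a, k−6=e, y−6=s → nosaes; then reverse → season.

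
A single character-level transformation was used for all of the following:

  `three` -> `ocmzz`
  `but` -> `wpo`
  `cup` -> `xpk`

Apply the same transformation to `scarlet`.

Compare letters: t→o is +21, h→c is +21, r→m is +21 — a constant shift. This is a Caesar cipher with shift 21.
On scarlet: s+21=n, c+21=x, a+21=v, r+21=m, l+21=g, e+21=z, t+21=o.

nxvmgzo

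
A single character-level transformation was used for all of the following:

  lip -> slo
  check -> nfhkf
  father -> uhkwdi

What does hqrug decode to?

Two steps: reverse the string, then apply a Caesar shift of +3.
Decoding hqrug: shift back: h−3=e, q−3=n, r−3=o, u−3=r, g−3=d → enord; then reverse → drone.

drone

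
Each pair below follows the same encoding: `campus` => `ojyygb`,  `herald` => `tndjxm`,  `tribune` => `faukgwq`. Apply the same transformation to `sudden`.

edpmqw

Shifts by position in campus: pos 0: c→o (+12), pos 1: a→j (+9), pos 2: m→y (+12), pos 3: p→y (+9) — repeating every 2. A repeating key of period 2 is used — shifts +12, +9 over and over.
On sudden: s+12=e, u+9=d, d+12=p, d+9=m, e+12=q, n+9=w.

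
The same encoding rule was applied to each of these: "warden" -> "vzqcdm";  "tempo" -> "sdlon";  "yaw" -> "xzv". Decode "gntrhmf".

Compare letters: w→v is +25, a→z is +25, r→q is +25 — a constant shift. This is a Caesar cipher with shift 25.
Decoding gntrhmf: g−25=h, n−25=o, t−25=u, r−25=s, h−25=i, m−25=n, f−25=g.

housing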